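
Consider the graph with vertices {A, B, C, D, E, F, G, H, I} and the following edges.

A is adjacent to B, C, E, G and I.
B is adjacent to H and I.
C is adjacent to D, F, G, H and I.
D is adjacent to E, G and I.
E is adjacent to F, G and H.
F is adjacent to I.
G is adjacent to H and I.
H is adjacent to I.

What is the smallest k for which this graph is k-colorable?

4

C, G, H, I form a clique, so at least 4 colors are needed.
A valid assignment using 4 colors: A=yellow, B=blue, C=blue, D=yellow, E=red, F=green, G=green, H=yellow, I=red. Every edge joins two different colors.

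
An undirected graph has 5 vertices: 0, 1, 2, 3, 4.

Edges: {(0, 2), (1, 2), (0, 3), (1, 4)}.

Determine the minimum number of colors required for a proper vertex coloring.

1 and 4 are adjacent, so at least 2 colors are needed.
2 colors suffice: color a → {0, 1}; color b → {2, 3, 4}. Every edge joins two different colors.

2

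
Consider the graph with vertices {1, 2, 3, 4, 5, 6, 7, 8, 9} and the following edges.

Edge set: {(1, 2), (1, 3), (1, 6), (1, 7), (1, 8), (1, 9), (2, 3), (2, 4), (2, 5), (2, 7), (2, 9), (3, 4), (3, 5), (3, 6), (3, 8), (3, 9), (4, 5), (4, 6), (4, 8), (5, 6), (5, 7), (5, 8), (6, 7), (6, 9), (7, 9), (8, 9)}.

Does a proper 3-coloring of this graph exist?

2, 3, 4, 5 form a clique, so at least 4 colors are needed.
So 3 colors are not enough.

No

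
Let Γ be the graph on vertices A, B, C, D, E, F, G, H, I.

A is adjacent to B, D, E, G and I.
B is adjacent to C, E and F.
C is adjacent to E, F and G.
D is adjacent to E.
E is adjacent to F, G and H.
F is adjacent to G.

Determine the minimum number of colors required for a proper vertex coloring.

B, C, E, F are mutually adjacent (a clique of size 4), so at least 4 colors are needed.
4 colors suffice: color red → {E, I}; color blue → {A, F, H}; color green → {B, D, G}; color yellow → {C}. No two adjacent vertices share a color.

4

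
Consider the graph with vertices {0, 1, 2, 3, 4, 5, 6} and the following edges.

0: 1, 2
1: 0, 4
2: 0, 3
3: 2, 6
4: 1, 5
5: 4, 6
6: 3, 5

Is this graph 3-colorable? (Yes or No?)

Yes

The chromatic number is 3. The cycle 3-6-5-4-1-0-2-3 has odd length 7, so it cannot be 2-colored; at least 3 colors are needed.
3 colors suffice: color red → {2, 4, 6}; color blue → {0, 3, 5}; color green → {1}.
That is already a proper 3-coloring.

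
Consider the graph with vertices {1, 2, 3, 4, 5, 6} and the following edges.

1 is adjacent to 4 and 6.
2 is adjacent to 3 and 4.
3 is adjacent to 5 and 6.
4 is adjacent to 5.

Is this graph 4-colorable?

Yes

The chromatic number is 3. The cycle 1-4-2-3-6-1 has odd length 5, so it cannot be 2-colored; at least 3 colors are needed.
3 colors suffice: color red → {3, 4}; color blue → {2, 5, 6}; color green → {1}.
Since 4 ≥ 3, a proper 4-coloring certainly exists.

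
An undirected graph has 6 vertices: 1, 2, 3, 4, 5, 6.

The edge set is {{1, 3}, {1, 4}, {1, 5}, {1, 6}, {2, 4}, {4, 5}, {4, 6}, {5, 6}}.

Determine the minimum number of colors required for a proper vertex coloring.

4

1, 4, 5, 6 form a clique, so at least 4 colors are needed.
4 colors suffice: 1=a, 2=a, 3=b, 4=b, 5=d, 6=c. Every edge joins two different colors.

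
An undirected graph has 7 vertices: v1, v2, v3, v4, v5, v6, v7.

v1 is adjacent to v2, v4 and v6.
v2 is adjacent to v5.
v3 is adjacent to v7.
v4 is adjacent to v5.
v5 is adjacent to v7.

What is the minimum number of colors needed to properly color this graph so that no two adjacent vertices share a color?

v3 and v7 are adjacent, so at least 2 colors are needed.
One proper 2-coloring: v1=1, v2=2, v3=1, v4=2, v5=1, v6=2, v7=2. No two adjacent vertices share a color.

2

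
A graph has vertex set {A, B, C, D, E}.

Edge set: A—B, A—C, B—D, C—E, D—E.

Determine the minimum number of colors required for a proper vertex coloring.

The cycle E-D-B-A-C-E has odd length 5, so it cannot be 2-colored; at least 3 colors are needed.
A valid assignment using 3 colors: A=2, B=1, C=1, D=2, E=3. Each edge has distinct colors on its endpoints.

3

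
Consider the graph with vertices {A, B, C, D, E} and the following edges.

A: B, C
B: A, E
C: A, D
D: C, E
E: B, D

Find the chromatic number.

3

The cycle D-C-A-B-E-D has odd length 5, so it cannot be 2-colored; at least 3 colors are needed.
3 colors suffice: color red → {A, D}; color blue → {C, E}; color green → {B}. No two adjacent vertices share a color.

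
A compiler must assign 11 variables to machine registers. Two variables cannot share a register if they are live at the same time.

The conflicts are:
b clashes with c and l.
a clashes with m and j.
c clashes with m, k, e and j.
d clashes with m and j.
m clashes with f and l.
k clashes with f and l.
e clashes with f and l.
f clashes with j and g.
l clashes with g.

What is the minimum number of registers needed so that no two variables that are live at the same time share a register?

2

m and f conflict, so at least 2 registers are needed.
A valid assignment using 2 registers: b=1, a=2, c=2, d=2, m=1, k=1, e=1, f=2, j=1, l=2, g=1. Each listed conflict is separated.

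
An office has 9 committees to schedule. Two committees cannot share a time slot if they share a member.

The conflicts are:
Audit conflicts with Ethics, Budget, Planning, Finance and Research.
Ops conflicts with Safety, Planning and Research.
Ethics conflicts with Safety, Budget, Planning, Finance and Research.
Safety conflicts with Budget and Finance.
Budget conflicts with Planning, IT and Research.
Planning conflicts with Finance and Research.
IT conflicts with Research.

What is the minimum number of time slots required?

Audit, Ethics, Budget, Planning, Research are mutually in conflict, so at least 5 time slots are needed.
5 time slots suffice: time slot 1 → {Safety, Planning, IT}; time slot 2 → {Finance, Research}; time slot 3 → {Ops, Ethics}; time slot 4 → {Budget}; time slot 5 → {Audit}. Each listed conflict is separated.

5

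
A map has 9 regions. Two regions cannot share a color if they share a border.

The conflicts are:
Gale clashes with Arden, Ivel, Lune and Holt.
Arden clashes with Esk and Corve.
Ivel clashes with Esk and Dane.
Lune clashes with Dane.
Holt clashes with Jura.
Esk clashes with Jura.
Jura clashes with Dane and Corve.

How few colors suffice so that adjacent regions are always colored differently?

3

The cycle Lune-Dane-Jura-Holt-Gale-Lune has odd length 5, so it cannot be 2-colored; at least 3 colors are needed.
3 colors suffice: color 1 → {Gale, Jura}; color 2 → {Holt, Esk, Dane, Corve}; color 3 → {Arden, Ivel, Lune}. No two conflicting regions share a color.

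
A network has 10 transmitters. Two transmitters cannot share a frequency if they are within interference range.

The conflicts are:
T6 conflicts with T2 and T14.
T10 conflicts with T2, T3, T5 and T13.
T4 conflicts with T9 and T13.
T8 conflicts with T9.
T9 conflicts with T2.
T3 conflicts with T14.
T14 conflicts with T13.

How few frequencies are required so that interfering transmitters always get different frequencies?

The cycle T6-T14-T3-T10-T2-T6 has odd length 5, so it cannot be 2-colored; at least 3 frequencies are needed.
3 frequencies suffice: T6=3, T10=1, T4=3, T8=2, T9=1, T2=2, T3=2, T5=2, T14=1, T13=2. Each listed conflict is separated.

3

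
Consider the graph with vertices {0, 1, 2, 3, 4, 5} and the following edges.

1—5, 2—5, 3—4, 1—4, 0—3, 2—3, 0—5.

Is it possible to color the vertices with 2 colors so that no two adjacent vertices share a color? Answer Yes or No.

The cycle 5-1-4-3-0-5 has odd length 5, so it cannot be 2-colored; at least 3 colors are needed.
So 2 colors are not enough.

No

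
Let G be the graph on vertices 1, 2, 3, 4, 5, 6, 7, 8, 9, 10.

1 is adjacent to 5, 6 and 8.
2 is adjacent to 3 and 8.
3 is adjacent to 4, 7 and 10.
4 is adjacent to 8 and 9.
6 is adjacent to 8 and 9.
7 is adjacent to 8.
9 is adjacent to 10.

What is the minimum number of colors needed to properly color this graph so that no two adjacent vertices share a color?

1, 6, 8 are pairwise adjacent, so at least 3 colors are needed.
One proper 3-coloring: 1=b, 2=b, 3=a, 4=b, 5=a, 6=c, 7=b, 8=a, 9=a, 10=b. No two adjacent vertices share a color.

3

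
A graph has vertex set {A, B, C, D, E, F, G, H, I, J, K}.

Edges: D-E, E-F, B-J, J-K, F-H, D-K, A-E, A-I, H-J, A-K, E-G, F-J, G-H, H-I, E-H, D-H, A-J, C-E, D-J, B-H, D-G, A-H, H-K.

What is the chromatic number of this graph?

4

D, E, G, H are pairwise adjacent (a clique of size 4), so at least 4 colors are needed.
4 colors suffice: A=3, B=3, C=1, D=3, E=2, F=3, G=4, H=1, I=2, J=2, K=4. Each edge has distinct colors on its endpoints.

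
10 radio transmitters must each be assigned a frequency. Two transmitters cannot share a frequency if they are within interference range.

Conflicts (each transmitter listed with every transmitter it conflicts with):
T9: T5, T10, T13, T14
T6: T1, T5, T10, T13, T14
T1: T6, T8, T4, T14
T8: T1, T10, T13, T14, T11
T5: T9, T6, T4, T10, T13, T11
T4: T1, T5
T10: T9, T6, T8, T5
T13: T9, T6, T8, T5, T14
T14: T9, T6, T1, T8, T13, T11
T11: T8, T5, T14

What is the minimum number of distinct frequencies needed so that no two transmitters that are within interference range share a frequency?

3

T1, T8, T14 are mutually in conflict, so at least 3 frequencies are needed.
3 frequencies suffice: frequency 1 → {T5, T14}; frequency 2 → {T9, T6, T8, T4}; frequency 3 → {T1, T10, T13, T11}. Each listed conflict is separated.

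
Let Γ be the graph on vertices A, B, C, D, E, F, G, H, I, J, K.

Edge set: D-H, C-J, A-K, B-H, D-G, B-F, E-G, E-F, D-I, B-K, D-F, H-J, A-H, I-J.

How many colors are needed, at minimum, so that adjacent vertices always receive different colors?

2

E and G are adjacent, so at least 2 colors are needed.
2 colors suffice: color 1 → {A, B, D, E, J}; color 2 → {C, F, G, H, I, K}. Each edge has distinct colors on its endpoints.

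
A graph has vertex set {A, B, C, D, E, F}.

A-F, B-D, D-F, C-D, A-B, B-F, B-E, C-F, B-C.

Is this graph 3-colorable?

No

B, C, D, F are mutually adjacent (a clique of size 4), so at least 4 colors are needed.
So 3 colors are not enough.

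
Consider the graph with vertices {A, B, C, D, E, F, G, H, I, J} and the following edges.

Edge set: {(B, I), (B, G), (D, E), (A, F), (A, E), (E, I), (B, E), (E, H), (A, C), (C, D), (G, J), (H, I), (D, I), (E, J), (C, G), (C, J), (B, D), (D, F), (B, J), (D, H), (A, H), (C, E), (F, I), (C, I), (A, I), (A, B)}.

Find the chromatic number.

B, D, E, I are pairwise adjacent (a clique of size 4), so at least 4 colors are needed.
4 colors suffice: color red → {E, F, G}; color blue → {I, J}; color green → {A, D}; color yellow → {B, C, H}. Each edge has distinct colors on its endpoints.

4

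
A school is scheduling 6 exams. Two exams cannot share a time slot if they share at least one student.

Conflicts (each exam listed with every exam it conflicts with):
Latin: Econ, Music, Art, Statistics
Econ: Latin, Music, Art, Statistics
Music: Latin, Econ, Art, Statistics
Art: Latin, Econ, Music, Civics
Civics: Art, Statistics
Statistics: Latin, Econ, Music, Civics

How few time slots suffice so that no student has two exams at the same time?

Latin, Econ, Music, Art are mutually in conflict, so at least 4 time slots are needed.
4 time slots suffice: Latin=4, Econ=3, Music=2, Art=1, Civics=2, Statistics=1. Each listed conflict is separated.

4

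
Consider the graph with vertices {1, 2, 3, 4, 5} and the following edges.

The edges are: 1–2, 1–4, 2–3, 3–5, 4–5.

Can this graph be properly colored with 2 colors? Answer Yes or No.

The cycle 2-3-5-4-1-2 has odd length 5, so it cannot be 2-colored; at least 3 colors are needed.
So 2 colors are not enough.

No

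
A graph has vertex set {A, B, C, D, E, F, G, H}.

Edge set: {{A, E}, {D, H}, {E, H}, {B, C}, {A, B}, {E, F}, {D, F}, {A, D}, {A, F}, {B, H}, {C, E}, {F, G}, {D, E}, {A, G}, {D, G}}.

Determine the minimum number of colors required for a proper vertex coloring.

A, D, F, G are mutually adjacent (a clique of size 4), so at least 4 colors are needed.
One proper 4-coloring: A=1, B=2, C=1, D=3, E=2, F=4, G=2, H=1. Each edge has distinct colors on its endpoints.

4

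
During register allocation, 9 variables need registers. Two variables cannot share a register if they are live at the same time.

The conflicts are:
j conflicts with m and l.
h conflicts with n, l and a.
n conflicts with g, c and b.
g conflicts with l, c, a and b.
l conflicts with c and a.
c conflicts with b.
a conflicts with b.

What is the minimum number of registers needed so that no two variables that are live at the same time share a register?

4

n, g, c, b are mutually in conflict, so at least 4 registers are needed.
A valid assignment using 4 registers: j=1, h=1, n=2, m=2, g=1, l=2, c=3, a=3, b=4. No two conflicting variables share a register.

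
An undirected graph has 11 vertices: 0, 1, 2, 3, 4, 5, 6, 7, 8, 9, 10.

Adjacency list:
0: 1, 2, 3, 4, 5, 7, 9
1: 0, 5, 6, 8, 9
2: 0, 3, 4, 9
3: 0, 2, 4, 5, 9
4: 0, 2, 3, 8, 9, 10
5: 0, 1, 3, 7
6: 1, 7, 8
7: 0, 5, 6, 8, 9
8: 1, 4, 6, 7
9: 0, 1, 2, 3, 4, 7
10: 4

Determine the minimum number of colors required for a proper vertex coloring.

0, 2, 3, 4, 9 are pairwise adjacent (a clique of size 5), so at least 5 colors are needed.
One proper 5-coloring: 0=red, 1=blue, 2=purple, 3=yellow, 4=blue, 5=green, 6=green, 7=blue, 8=red, 9=green, 10=red. Every edge joins two different colors.

5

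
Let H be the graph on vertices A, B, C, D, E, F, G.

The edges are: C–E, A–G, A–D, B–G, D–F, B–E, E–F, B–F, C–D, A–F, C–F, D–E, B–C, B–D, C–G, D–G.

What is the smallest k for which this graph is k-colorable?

5

B, C, D, E, F form a clique, so at least 5 colors are needed.
A valid assignment using 5 colors: A=blue, B=blue, C=yellow, D=red, E=purple, F=green, G=green. No two adjacent vertices share a color.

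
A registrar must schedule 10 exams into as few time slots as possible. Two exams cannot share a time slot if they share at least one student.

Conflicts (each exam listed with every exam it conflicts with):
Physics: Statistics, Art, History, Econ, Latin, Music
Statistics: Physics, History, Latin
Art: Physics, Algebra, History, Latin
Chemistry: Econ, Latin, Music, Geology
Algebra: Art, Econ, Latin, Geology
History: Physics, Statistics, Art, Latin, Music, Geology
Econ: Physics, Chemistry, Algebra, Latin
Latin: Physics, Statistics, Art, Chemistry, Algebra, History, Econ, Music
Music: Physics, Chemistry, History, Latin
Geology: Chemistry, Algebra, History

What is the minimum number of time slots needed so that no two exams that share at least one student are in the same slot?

4

Physics, History, Latin, Music are mutually in conflict, so at least 4 time slots are needed.
4 time slots suffice: time slot 1 → {Latin, Geology}; time slot 2 → {Chemistry, Algebra, History}; time slot 3 → {Physics}; time slot 4 → {Statistics, Art, Econ, Music}. No two conflicting exams share a time slot.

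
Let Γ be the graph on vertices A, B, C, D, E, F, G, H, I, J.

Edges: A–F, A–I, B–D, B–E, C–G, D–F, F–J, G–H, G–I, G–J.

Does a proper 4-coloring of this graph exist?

The chromatic number is 3. The cycle J-G-I-A-F-J has odd length 5, so it cannot be 2-colored; at least 3 colors are needed.
3 colors suffice: color red → {B, F, G}; color blue → {C, D, E, H, I, J}; color green → {A}.
Since 4 ≥ 3, a proper 4-coloring certainly exists.

Yes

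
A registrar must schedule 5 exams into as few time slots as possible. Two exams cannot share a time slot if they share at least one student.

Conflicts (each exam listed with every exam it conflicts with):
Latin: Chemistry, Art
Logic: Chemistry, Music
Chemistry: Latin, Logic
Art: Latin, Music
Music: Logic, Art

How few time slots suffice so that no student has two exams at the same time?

The cycle Music-Art-Latin-Chemistry-Logic-Music has odd length 5, so it cannot be 2-colored; at least 3 time slots are needed.
Using 3 time slots: Latin=1, Logic=1, Chemistry=2, Art=3, Music=2. Each listed conflict is separated.

3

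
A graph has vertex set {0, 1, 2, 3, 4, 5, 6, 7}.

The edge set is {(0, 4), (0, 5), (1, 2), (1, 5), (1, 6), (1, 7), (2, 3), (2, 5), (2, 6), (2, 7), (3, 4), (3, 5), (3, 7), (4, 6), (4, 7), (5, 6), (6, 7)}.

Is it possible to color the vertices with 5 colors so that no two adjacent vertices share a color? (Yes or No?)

Yes

The chromatic number is 4. 1, 2, 6, 7 form a clique, so at least 4 colors are needed.
4 colors suffice: color a → {5, 7}; color b → {0, 3, 6}; color c → {2, 4}; color d → {1}.
Since 5 ≥ 4, a proper 5-coloring certainly exists.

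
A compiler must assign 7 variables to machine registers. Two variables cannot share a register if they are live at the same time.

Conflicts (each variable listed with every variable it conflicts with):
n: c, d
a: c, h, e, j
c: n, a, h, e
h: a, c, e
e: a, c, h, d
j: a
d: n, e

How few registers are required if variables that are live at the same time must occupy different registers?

4

a, c, h, e pairwise conflict, so at least 4 registers are needed.
4 registers suffice: register 1 → {c, j, d}; register 2 → {n, e}; register 3 → {a}; register 4 → {h}. Every pair that conflicts lands in different registers.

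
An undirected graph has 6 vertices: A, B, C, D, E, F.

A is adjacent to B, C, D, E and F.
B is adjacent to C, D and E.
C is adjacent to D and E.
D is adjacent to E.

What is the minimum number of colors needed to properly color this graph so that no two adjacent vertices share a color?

A, B, C, D, E are mutually adjacent (a clique of size 5), so at least 5 colors are needed.
5 colors suffice: color 1 → {A}; color 2 → {B, F}; color 3 → {C}; color 4 → {E}; color 5 → {D}. Every edge joins two different colors.

5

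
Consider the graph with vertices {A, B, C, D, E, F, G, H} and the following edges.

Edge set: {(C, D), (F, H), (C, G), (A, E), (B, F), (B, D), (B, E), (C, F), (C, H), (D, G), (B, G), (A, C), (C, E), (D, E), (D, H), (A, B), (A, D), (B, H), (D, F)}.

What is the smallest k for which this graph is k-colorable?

4

B, D, F, H are pairwise adjacent (a clique of size 4), so at least 4 colors are needed.
4 colors suffice: A=yellow, B=blue, C=blue, D=red, E=green, F=green, G=green, H=yellow. Every edge joins two different colors.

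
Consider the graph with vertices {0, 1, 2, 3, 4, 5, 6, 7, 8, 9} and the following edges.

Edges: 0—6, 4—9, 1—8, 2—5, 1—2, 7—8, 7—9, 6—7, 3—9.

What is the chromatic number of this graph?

4 and 9 are adjacent, so at least 2 colors are needed.
A valid assignment using 2 colors: 0=blue, 1=blue, 2=red, 3=blue, 4=blue, 5=blue, 6=red, 7=blue, 8=red, 9=red. Each edge has distinct colors on its endpoints.

2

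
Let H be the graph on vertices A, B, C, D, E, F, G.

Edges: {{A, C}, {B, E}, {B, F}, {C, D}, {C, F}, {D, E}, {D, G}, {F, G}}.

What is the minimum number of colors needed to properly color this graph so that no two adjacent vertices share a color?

The cycle F-C-D-E-B-F has odd length 5, so it cannot be 2-colored; at least 3 colors are needed.
One proper 3-coloring: A=1, B=3, C=2, D=1, E=2, F=1, G=2. No two adjacent vertices share a color.

3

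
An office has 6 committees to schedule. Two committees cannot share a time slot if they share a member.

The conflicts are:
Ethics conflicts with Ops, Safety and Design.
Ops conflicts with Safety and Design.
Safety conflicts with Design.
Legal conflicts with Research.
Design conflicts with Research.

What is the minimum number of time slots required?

4

Ethics, Ops, Safety, Design pairwise conflict, so at least 4 time slots are needed.
4 time slots suffice: time slot 1 → {Legal, Design}; time slot 2 → {Ops, Research}; time slot 3 → {Safety}; time slot 4 → {Ethics}. Each listed conflict is separated.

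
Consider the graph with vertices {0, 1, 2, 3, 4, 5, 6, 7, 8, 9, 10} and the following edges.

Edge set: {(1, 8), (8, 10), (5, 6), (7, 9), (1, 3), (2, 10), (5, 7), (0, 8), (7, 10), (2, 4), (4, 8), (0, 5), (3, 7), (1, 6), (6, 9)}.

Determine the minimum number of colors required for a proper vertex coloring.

The cycle 10-7-5-0-8-10 has odd length 5, so it cannot be 2-colored; at least 3 colors are needed.
3 colors suffice: color a → {2, 6, 7, 8}; color b → {1, 4, 5, 9, 10}; color c → {0, 3}. Each edge has distinct colors on its endpoints.

3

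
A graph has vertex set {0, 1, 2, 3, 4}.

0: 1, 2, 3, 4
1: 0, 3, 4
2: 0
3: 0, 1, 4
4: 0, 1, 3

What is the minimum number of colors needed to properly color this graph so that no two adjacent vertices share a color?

0, 1, 3, 4 are mutually adjacent (a clique of size 4), so at least 4 colors are needed.
4 colors suffice: color a → {0}; color b → {1, 2}; color c → {4}; color d → {3}. Every edge joins two different colors.

4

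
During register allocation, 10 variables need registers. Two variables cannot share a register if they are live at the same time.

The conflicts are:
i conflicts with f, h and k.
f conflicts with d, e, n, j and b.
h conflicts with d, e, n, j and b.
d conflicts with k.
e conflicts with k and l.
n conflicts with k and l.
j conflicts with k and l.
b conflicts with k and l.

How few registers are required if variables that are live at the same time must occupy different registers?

2

n and k conflict, so at least 2 registers are needed.
2 registers suffice: i=2, f=1, h=1, d=2, e=2, n=2, j=2, b=2, k=1, l=1. Each listed conflict is separated.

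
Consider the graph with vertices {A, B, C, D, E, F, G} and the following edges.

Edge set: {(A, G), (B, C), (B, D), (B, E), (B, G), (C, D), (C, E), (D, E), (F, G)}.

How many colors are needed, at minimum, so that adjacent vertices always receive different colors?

4

B, C, D, E are mutually adjacent (a clique of size 4), so at least 4 colors are needed.
4 colors suffice: color 1 → {A, B, F}; color 2 → {D, G}; color 3 → {E}; color 4 → {C}. No two adjacent vertices share a color.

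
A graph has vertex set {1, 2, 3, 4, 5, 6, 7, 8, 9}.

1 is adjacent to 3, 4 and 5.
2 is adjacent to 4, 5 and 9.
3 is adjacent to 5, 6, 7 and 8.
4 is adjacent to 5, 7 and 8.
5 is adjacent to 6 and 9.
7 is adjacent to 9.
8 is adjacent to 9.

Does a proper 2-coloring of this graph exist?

No

1, 4, 5 are pairwise adjacent, so at least 3 colors are needed.
So 2 colors are not enough.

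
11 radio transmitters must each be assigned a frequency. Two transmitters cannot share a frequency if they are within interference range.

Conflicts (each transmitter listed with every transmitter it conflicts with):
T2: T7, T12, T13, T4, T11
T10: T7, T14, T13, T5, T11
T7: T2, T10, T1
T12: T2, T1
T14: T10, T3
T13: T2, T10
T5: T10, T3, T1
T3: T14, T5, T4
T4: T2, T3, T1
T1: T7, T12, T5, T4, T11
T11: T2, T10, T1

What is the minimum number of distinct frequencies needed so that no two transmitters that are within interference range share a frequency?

T3 and T4 conflict, so at least 2 frequencies are needed.
2 frequencies suffice: frequency 1 → {T2, T10, T3, T1}; frequency 2 → {T7, T12, T14, T13, T5, T4, T11}. Every pair that conflicts lands in different frequencies.

2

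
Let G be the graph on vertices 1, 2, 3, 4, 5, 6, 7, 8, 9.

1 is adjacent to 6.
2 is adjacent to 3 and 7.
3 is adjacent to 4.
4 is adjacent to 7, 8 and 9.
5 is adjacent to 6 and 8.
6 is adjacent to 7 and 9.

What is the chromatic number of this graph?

3

The cycle 5-8-4-7-6-5 has odd length 5, so it cannot be 2-colored; at least 3 colors are needed.
One proper 3-coloring: 1=b, 2=a, 3=b, 4=a, 5=b, 6=a, 7=b, 8=c, 9=b. Every edge joins two different colors.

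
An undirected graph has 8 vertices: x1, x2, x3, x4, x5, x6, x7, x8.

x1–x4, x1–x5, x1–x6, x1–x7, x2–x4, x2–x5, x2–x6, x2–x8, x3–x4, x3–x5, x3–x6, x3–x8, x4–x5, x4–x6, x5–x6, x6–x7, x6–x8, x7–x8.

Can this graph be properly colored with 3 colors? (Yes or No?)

x1, x4, x5, x6 form a clique, so at least 4 colors are needed.
So 3 colors are not enough.

No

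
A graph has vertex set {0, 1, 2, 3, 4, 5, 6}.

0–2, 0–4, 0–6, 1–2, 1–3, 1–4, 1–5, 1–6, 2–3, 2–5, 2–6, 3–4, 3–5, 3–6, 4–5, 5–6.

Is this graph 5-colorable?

Yes

The chromatic number is 5. 1, 2, 3, 5, 6 are pairwise adjacent (a clique of size 5), so at least 5 colors are needed.
One proper 5-coloring: 0=red, 1=yellow, 2=purple, 3=red, 4=blue, 5=green, 6=blue.
That is already a proper 5-coloring.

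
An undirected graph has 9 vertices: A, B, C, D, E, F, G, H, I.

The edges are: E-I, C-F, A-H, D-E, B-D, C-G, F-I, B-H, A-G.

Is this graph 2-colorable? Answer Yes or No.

No

The cycle A-H-B-D-E-I-F-C-G-A has odd length 9, so it cannot be 2-colored; at least 3 colors are needed.
So 2 colors are not enough.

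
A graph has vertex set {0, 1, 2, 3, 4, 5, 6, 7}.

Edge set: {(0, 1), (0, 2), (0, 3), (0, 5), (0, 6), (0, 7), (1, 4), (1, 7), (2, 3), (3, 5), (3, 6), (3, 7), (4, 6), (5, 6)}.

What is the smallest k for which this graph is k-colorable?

0, 3, 5, 6 form a clique, so at least 4 colors are needed.
One proper 4-coloring: 0=red, 1=blue, 2=green, 3=blue, 4=red, 5=yellow, 6=green, 7=green. Each edge has distinct colors on its endpoints.

4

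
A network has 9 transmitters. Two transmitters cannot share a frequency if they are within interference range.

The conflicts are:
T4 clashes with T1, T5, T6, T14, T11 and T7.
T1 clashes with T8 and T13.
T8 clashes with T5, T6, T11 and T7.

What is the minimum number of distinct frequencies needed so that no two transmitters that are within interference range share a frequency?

T4 and T5 conflict, so at least 2 frequencies are needed.
2 frequencies suffice: frequency 1 → {T4, T8, T13}; frequency 2 → {T1, T5, T6, T14, T11, T7}. No two conflicting transmitters share a frequency.

2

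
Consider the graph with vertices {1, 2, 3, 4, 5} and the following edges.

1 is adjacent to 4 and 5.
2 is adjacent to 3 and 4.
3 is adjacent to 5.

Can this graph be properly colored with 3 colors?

The chromatic number is 3. The cycle 5-1-4-2-3-5 has odd length 5, so it cannot be 2-colored; at least 3 colors are needed.
3 colors suffice: 1=b, 2=c, 3=b, 4=a, 5=a.
That is already a proper 3-coloring.

Yes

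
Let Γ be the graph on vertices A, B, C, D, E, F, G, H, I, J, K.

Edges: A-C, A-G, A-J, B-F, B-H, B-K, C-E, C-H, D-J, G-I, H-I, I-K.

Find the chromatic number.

The cycle H-C-A-G-I-H has odd length 5, so it cannot be 2-colored; at least 3 colors are needed.
3 colors suffice: color 1 → {A, B, D, E, I}; color 2 → {F, G, H, J, K}; color 3 → {C}. No two adjacent vertices share a color.

3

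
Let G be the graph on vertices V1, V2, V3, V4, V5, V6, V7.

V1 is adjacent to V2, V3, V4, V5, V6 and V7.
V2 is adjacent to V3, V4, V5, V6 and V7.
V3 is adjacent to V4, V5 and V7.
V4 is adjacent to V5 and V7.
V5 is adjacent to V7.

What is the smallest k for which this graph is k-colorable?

6

V1, V2, V3, V4, V5, V7 are mutually adjacent (a clique of size 6), so at least 6 colors are needed.
6 colors suffice: color 1 → {V1}; color 2 → {V2}; color 3 → {V6, V7}; color 4 → {V5}; color 5 → {V3}; color 6 → {V4}. Each edge has distinct colors on its endpoints.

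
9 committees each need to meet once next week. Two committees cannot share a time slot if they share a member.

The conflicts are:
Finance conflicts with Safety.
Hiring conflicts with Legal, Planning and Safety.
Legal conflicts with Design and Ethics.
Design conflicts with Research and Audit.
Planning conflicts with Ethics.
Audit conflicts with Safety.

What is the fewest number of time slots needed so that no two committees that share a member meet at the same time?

The cycle Audit-Design-Legal-Hiring-Safety-Audit has odd length 5, so it cannot be 2-colored; at least 3 time slots are needed.
3 time slots suffice: time slot 1 → {Finance, Hiring, Design, Ethics}; time slot 2 → {Legal, Research, Planning, Safety}; time slot 3 → {Audit}. No two conflicting committees share a time slot.

3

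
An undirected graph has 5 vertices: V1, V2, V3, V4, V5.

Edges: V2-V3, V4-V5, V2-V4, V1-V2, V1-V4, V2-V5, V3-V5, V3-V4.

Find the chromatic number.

V2, V3, V4, V5 are pairwise adjacent (a clique of size 4), so at least 4 colors are needed.
4 colors suffice: color 1 → {V2}; color 2 → {V4}; color 3 → {V1, V3}; color 4 → {V5}. Every edge joins two different colors.

4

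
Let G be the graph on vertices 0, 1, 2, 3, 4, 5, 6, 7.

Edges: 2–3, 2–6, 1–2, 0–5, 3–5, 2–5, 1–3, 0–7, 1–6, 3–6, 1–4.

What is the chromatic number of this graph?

1, 2, 3, 6 are mutually adjacent (a clique of size 4), so at least 4 colors are needed.
One proper 4-coloring: 0=red, 1=green, 2=blue, 3=red, 4=red, 5=green, 6=yellow, 7=blue. Each edge has distinct colors on its endpoints.

4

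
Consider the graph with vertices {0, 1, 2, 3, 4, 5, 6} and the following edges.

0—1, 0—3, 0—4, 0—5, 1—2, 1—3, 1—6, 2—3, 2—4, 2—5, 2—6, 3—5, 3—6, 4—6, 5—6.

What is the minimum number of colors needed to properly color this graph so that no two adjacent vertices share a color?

1, 2, 3, 6 are pairwise adjacent (a clique of size 4), so at least 4 colors are needed.
4 colors suffice: color red → {3, 4}; color blue → {0, 6}; color green → {2}; color yellow → {1, 5}. Each edge has distinct colors on its endpoints.

4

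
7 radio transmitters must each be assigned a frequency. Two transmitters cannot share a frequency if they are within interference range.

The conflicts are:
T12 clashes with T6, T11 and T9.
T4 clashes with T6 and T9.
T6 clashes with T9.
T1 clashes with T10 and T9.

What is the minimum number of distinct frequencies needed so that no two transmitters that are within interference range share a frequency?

T12, T6, T9 all conflict with each other, so at least 3 frequencies are needed.
3 frequencies suffice: T12=2, T4=2, T6=3, T11=1, T1=2, T10=1, T9=1. Every pair that conflicts lands in different frequencies.

3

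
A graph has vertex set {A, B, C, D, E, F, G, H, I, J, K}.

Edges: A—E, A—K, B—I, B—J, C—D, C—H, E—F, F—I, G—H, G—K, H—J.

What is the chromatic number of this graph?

3

The cycle G-K-A-E-F-I-B-J-H-G has odd length 9, so it cannot be 2-colored; at least 3 colors are needed.
3 colors suffice: A=3, B=1, C=2, D=1, E=2, F=1, G=2, H=1, I=2, J=2, K=1. No two adjacent vertices share a color.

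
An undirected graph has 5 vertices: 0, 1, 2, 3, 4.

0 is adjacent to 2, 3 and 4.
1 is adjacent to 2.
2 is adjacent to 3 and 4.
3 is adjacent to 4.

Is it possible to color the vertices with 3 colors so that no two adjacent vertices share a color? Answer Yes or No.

No

0, 2, 3, 4 form a clique, so at least 4 colors are needed.
So 3 colors are not enough.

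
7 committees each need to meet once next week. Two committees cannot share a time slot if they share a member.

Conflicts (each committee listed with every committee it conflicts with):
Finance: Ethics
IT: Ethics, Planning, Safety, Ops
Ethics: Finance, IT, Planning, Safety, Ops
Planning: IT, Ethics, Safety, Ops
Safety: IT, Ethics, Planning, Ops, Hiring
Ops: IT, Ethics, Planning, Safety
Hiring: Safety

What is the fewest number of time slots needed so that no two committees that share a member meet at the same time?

IT, Ethics, Planning, Safety, Ops all conflict with each other, so at least 5 time slots are needed.
5 time slots suffice: time slot 1 → {Finance, Safety}; time slot 2 → {Ethics, Hiring}; time slot 3 → {Planning}; time slot 4 → {IT}; time slot 5 → {Ops}. No two conflicting committees share a time slot.

5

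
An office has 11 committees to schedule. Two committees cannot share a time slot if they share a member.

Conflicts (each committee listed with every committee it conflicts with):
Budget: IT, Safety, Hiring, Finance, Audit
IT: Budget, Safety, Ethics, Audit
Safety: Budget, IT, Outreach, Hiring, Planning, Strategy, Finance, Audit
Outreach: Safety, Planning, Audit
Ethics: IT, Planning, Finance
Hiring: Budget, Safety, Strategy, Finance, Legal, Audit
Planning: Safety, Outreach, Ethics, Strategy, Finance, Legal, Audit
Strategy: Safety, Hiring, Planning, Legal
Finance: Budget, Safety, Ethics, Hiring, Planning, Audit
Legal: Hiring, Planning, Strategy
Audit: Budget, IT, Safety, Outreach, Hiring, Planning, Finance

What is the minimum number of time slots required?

5

Budget, Safety, Hiring, Finance, Audit pairwise conflict, so at least 5 time slots are needed.
5 time slots suffice: Budget=5, IT=2, Safety=1, Outreach=4, Ethics=1, Hiring=2, Planning=2, Strategy=3, Finance=4, Legal=1, Audit=3. Every pair that conflicts lands in different time slots.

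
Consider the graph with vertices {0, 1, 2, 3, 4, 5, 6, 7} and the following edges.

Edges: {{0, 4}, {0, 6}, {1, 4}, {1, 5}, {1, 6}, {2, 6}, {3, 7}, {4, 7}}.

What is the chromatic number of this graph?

1 and 6 are adjacent, so at least 2 colors are needed.
2 colors suffice: 0=red, 1=red, 2=red, 3=blue, 4=blue, 5=blue, 6=blue, 7=red. No two adjacent vertices share a color.

2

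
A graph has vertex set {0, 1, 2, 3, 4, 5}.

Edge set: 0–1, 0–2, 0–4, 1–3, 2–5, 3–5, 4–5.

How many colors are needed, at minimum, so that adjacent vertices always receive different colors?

3

The cycle 0-4-5-3-1-0 has odd length 5, so it cannot be 2-colored; at least 3 colors are needed.
A valid assignment using 3 colors: 0=a, 1=c, 2=b, 3=b, 4=b, 5=a. Every edge joins two different colors.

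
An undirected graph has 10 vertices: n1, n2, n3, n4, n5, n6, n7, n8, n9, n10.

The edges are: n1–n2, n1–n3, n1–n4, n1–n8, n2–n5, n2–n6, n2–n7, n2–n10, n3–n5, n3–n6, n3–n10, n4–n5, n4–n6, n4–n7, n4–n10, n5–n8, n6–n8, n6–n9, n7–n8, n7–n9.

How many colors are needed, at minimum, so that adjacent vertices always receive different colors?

n3 and n10 are adjacent, so at least 2 colors are needed.
2 colors suffice: n1=B, n2=R, n3=R, n4=R, n5=B, n6=B, n7=B, n8=R, n9=R, n10=B. Every edge joins two different colors.

2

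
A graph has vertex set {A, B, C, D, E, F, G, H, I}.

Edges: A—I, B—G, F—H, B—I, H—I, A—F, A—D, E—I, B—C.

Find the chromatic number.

2

F and H are adjacent, so at least 2 colors are needed.
2 colors suffice: color 1 → {C, D, F, G, I}; color 2 → {A, B, E, H}. Each edge has distinct colors on its endpoints.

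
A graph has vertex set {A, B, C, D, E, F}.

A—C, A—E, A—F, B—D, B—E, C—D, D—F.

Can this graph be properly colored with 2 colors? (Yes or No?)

No

The cycle B-D-F-A-E-B has odd length 5, so it cannot be 2-colored; at least 3 colors are needed.
So 2 colors are not enough.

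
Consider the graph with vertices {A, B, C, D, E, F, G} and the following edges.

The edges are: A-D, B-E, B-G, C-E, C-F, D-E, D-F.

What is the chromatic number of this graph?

A and D are adjacent, so at least 2 colors are needed.
One proper 2-coloring: A=1, B=2, C=2, D=2, E=1, F=1, G=1. No two adjacent vertices share a color.

2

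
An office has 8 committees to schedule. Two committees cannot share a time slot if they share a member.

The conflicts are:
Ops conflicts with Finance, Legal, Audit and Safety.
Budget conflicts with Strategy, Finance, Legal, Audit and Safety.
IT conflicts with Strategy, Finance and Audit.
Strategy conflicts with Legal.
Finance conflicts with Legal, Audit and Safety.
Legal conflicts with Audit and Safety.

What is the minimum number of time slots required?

4

Budget, Finance, Legal, Safety are mutually in conflict, so at least 4 time slots are needed.
4 time slots suffice: time slot 1 → {Strategy, Finance}; time slot 2 → {IT, Legal}; time slot 3 → {Ops, Budget}; time slot 4 → {Audit, Safety}. No two conflicting committees share a time slot.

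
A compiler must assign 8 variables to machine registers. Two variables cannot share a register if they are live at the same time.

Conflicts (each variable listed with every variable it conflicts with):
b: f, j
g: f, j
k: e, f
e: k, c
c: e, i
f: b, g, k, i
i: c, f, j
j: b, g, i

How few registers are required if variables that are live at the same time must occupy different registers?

The cycle i-f-k-e-c-i has odd length 5, so it cannot be 2-colored; at least 3 registers are needed.
3 registers suffice: register 1 → {c, f, j}; register 2 → {b, g, k, i}; register 3 → {e}. No two conflicting variables share a register.

3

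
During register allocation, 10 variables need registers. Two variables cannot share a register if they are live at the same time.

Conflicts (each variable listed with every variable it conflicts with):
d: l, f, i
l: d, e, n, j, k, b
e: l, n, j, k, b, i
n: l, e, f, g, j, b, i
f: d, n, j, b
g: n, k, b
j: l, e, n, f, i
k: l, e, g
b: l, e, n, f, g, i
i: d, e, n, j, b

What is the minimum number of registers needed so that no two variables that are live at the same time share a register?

e, n, b, i pairwise conflict, so at least 4 registers are needed.
4 registers suffice: register 1 → {d, n, k}; register 2 → {j, b}; register 3 → {e, f, g}; register 4 → {l, i}. Every pair that conflicts lands in different registers.

4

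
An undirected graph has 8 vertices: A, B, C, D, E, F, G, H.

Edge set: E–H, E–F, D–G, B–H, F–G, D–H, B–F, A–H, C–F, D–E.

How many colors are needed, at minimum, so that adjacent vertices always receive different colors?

3

D, E, H form a triangle, so at least 3 colors are needed.
3 colors suffice: color red → {F, H}; color blue → {A, B, C, D}; color green → {E, G}. Each edge has distinct colors on its endpoints.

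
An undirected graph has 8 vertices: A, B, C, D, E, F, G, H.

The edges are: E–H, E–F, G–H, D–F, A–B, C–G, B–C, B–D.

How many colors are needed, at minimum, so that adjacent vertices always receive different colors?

The cycle G-C-B-D-F-E-H-G has odd length 7, so it cannot be 2-colored; at least 3 colors are needed.
3 colors suffice: color red → {B, E, G}; color blue → {A, C, D, H}; color green → {F}. Each edge has distinct colors on its endpoints.

3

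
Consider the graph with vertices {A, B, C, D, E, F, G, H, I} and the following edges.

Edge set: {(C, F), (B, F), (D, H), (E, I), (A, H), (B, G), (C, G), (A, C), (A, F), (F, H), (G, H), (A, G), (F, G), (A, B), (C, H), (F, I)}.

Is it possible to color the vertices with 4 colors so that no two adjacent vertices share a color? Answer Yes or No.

No

A, C, F, G, H are pairwise adjacent (a clique of size 5), so at least 5 colors are needed.
So 4 colors are not enough.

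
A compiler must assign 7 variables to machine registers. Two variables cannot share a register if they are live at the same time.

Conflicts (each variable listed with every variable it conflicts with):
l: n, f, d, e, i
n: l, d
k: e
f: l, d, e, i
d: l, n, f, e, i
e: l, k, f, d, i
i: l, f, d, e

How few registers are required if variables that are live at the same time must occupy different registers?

l, f, d, e, i pairwise conflict, so at least 5 registers are needed.
5 registers suffice: register 1 → {n, e}; register 2 → {l, k}; register 3 → {d}; register 4 → {i}; register 5 → {f}. Every pair that conflicts lands in different registers.

5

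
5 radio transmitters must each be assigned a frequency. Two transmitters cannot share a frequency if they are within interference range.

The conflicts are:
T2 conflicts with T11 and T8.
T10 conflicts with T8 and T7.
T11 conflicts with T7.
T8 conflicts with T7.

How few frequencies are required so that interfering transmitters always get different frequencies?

T10, T8, T7 are mutually in conflict, so at least 3 frequencies are needed.
A valid assignment using 3 frequencies: T2=1, T10=3, T11=2, T8=2, T7=1. Each listed conflict is separated.

3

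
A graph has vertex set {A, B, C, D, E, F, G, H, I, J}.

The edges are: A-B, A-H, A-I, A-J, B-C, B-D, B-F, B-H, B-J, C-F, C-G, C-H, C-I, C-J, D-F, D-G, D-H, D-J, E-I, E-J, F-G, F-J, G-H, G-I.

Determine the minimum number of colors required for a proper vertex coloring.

B, D, F, J are pairwise adjacent (a clique of size 4), so at least 4 colors are needed.
4 colors suffice: color 1 → {H, I, J}; color 2 → {A, C, D, E}; color 3 → {B, G}; color 4 → {F}. Each edge has distinct colors on its endpoints.

4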